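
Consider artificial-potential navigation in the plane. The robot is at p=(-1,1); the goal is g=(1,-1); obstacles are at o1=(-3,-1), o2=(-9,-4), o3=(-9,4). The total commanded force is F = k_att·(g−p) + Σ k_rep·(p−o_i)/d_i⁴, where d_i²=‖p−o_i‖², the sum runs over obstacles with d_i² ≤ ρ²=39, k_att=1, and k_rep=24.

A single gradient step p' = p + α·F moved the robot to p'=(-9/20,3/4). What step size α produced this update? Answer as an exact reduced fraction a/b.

α = 1/5

F_att = 1·(g−p) = 1·(2,-2) = (2.0000,-2.0000)
o1: d²=8 ≤ ρ²=39; F_rep = 24·(2,2)/8² = (0.7500,0.7500)
o2: d²=89 > ρ²=39 → inactive
o3: d²=73 > ρ²=39 → inactive
F = F_att + ΣF_rep = (2.7500,-1.2500)
Δp = p'−p = (0.5500,-0.2500); α = Δx/Fx = (11/20) / (11/4) = 1/5
check: Δy/Fy = (-1/4) / (-5/4) = 1/5 ✓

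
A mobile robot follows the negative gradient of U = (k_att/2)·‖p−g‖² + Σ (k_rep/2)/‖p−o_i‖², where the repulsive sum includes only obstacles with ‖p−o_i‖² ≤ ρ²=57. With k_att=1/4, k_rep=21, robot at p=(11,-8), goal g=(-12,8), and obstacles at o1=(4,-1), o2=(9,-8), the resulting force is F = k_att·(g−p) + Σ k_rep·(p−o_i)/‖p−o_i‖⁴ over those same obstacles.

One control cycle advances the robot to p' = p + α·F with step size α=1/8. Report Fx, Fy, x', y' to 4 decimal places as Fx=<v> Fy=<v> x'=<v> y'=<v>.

F_att = 1/4·(g−p) = 1/4·(-23,16) = (-5.7500,4.0000)
o1: d²=98 > ρ²=57 → inactive
o2: d²=4 ≤ ρ²=57; F_rep = 21·(2,0)/4² = (2.6250,0.0000)
F = F_att + ΣF_rep = (-3.1250,4.0000)
p' = p + 1/8·F = (10.6094,-7.5000)

Fx=-3.1250 Fy=4.0000 x'=10.6094 y'=-7.5000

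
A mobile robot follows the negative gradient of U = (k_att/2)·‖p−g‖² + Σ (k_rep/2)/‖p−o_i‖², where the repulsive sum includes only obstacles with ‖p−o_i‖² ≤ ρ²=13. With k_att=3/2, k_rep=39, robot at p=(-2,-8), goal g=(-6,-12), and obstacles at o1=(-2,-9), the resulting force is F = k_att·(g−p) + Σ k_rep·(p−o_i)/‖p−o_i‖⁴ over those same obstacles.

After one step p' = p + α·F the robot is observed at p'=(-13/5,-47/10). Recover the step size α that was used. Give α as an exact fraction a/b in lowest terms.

α = 1/10

F_att = 3/2·(g−p) = 3/2·(-4,-4) = (-6.0000,-6.0000)
o1: d²=1 ≤ ρ²=13; F_rep = 39·(0,1)/1² = (0.0000,39.0000)
F = F_att + ΣF_rep = (-6.0000,33.0000)
Δp = p'−p = (-0.6000,3.3000); α = Δx/Fx = (-3/5) / (-6) = 1/10
check: Δy/Fy = (33/10) / (33) = 1/10 ✓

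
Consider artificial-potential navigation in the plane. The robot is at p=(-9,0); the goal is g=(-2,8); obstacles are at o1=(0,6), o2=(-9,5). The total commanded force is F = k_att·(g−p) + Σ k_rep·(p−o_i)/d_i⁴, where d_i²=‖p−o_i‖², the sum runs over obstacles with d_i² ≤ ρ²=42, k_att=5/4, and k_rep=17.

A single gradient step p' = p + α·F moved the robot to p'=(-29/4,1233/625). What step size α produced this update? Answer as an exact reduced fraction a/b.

α = 1/5

F_att = 5/4·(g−p) = 5/4·(7,8) = (8.7500,10.0000)
o1: d²=117 > ρ²=42 → inactive
o2: d²=25 ≤ ρ²=42; F_rep = 17·(0,-5)/25² = (0.0000,-0.1360)
F = F_att + ΣF_rep = (8.7500,9.8640)
Δp = p'−p = (1.7500,1.9728); α = Δx/Fx = (7/4) / (35/4) = 1/5
check: Δy/Fy = (1233/625) / (1233/125) = 1/5 ✓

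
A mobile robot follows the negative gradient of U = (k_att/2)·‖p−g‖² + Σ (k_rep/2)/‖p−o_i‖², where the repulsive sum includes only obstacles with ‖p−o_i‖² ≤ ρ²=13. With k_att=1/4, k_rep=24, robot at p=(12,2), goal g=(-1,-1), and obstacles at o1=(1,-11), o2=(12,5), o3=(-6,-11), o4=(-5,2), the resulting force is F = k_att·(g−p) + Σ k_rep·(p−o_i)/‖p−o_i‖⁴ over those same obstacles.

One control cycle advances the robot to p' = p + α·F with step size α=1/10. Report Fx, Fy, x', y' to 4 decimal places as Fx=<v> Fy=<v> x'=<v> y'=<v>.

F_att = 1/4·(g−p) = 1/4·(-13,-3) = (-3.2500,-0.7500)
o1: d²=290 > ρ²=13 → inactive
o2: d²=9 ≤ ρ²=13; F_rep = 24·(0,-3)/9² = (0.0000,-0.8889)
o3: d²=493 > ρ²=13 → inactive
o4: d²=289 > ρ²=13 → inactive
F = F_att + ΣF_rep = (-3.2500,-1.6389)
p' = p + 1/10·F = (11.6750,1.8361)

Fx=-3.2500 Fy=-1.6389 x'=11.6750 y'=1.8361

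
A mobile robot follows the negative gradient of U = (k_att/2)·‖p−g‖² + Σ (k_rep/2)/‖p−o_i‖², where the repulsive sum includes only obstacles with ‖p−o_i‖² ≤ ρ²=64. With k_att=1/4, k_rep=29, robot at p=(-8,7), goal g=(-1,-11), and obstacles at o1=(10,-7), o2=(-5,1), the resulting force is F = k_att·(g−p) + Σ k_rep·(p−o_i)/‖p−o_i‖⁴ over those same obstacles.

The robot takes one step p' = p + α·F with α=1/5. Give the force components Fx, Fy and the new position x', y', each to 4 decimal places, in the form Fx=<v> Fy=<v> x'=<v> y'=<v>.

F_att = 1/4·(g−p) = 1/4·(7,-18) = (1.7500,-4.5000)
o1: d²=520 > ρ²=64 → inactive
o2: d²=45 ≤ ρ²=64; F_rep = 29·(-3,6)/45² = (-0.0430,0.0859)
F = F_att + ΣF_rep = (1.7070,-4.4141)
p' = p + 1/5·F = (-7.6586,6.1172)

Fx=1.7070 Fy=-4.4141 x'=-7.6586 y'=6.1172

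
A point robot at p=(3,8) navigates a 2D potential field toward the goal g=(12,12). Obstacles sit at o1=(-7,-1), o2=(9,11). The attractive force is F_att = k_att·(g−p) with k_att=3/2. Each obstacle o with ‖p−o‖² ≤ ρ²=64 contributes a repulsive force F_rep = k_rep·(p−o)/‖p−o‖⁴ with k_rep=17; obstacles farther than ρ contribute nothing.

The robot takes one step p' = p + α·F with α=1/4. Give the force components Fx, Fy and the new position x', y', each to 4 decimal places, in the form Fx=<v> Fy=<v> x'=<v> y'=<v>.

F_att = 3/2·(g−p) = 3/2·(9,4) = (13.5000,6.0000)
o1: d²=181 > ρ²=64 → inactive
o2: d²=45 ≤ ρ²=64; F_rep = 17·(-6,-3)/45² = (-0.0504,-0.0252)
F = F_att + ΣF_rep = (13.4496,5.9748)
p' = p + 1/4·F = (6.3624,9.4937)

Fx=13.4496 Fy=5.9748 x'=6.3624 y'=9.4937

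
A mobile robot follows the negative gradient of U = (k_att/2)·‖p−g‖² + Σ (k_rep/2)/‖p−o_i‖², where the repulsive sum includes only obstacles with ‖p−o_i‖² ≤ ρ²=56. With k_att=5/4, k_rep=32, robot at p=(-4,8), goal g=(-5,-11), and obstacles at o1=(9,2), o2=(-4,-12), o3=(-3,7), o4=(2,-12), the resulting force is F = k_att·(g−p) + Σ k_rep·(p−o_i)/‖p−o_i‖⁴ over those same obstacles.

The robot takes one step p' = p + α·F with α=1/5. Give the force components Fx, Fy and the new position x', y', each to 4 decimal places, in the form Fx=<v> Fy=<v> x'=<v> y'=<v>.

F_att = 5/4·(g−p) = 5/4·(-1,-19) = (-1.2500,-23.7500)
o1: d²=205 > ρ²=56 → inactive
o2: d²=400 > ρ²=56 → inactive
o3: d²=2 ≤ ρ²=56; F_rep = 32·(-1,1)/2² = (-8.0000,8.0000)
o4: d²=436 > ρ²=56 → inactive
F = F_att + ΣF_rep = (-9.2500,-15.7500)
p' = p + 1/5·F = (-5.8500,4.8500)

Fx=-9.2500 Fy=-15.7500 x'=-5.8500 y'=4.8500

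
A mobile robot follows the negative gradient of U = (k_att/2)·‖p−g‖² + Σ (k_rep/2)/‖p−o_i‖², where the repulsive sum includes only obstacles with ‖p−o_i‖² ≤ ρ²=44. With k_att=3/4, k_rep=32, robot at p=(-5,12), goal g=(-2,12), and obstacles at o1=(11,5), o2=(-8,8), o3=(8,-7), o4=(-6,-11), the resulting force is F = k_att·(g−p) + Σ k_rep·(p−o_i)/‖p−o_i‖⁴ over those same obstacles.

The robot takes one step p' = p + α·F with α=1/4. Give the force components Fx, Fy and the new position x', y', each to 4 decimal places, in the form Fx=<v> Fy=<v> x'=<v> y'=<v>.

Fx=2.4036 Fy=0.2048 x'=-4.3991 y'=12.0512

F_att = 3/4·(g−p) = 3/4·(3,0) = (2.2500,0.0000)
o1: d²=305 > ρ²=44 → inactive
o2: d²=25 ≤ ρ²=44; F_rep = 32·(3,4)/25² = (0.1536,0.2048)
o3: d²=530 > ρ²=44 → inactive
o4: d²=530 > ρ²=44 → inactive
F = F_att + ΣF_rep = (2.4036,0.2048)
p' = p + 1/4·F = (-4.3991,12.0512)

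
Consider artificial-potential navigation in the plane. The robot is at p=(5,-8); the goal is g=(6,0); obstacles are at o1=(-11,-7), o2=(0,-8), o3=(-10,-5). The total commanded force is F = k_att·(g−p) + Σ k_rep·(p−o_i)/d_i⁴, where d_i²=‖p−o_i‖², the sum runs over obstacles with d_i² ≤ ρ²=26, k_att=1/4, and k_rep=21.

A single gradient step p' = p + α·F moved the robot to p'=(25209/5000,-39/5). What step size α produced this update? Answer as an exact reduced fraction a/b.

α = 1/10

F_att = 1/4·(g−p) = 1/4·(1,8) = (0.2500,2.0000)
o1: d²=257 > ρ²=26 → inactive
o2: d²=25 ≤ ρ²=26; F_rep = 21·(5,0)/25² = (0.1680,0.0000)
o3: d²=234 > ρ²=26 → inactive
F = F_att + ΣF_rep = (0.4180,2.0000)
Δp = p'−p = (0.0418,0.2000); α = Δx/Fx = (209/5000) / (209/500) = 1/10
check: Δy/Fy = (1/5) / (2) = 1/10 ✓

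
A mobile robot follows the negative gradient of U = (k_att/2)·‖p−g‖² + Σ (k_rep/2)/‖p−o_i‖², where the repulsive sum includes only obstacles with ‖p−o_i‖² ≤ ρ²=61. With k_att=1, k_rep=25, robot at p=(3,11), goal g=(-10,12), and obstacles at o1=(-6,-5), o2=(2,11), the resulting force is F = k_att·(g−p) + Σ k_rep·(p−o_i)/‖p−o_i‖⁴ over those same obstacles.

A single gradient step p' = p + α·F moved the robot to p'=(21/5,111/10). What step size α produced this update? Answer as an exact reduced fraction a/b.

F_att = 1·(g−p) = 1·(-13,1) = (-13.0000,1.0000)
o1: d²=337 > ρ²=61 → inactive
o2: d²=1 ≤ ρ²=61; F_rep = 25·(1,0)/1² = (25.0000,0.0000)
F = F_att + ΣF_rep = (12.0000,1.0000)
Δp = p'−p = (1.2000,0.1000); α = Δx/Fx = (6/5) / (12) = 1/10
check: Δy/Fy = (1/10) / (1) = 1/10 ✓

α = 1/10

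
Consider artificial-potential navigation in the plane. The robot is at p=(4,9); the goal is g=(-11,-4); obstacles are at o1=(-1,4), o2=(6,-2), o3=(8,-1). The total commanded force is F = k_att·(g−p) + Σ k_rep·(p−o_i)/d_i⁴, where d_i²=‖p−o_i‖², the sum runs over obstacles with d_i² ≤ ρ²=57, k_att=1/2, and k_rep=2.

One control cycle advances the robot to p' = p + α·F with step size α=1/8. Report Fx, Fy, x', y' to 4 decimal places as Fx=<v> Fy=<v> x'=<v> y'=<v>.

Fx=-7.4960 Fy=-6.4960 x'=3.0630 y'=8.1880

F_att = 1/2·(g−p) = 1/2·(-15,-13) = (-7.5000,-6.5000)
o1: d²=50 ≤ ρ²=57; F_rep = 2·(5,5)/50² = (0.0040,0.0040)
o2: d²=125 > ρ²=57 → inactive
o3: d²=116 > ρ²=57 → inactive
F = F_att + ΣF_rep = (-7.4960,-6.4960)
p' = p + 1/8·F = (3.0630,8.1880)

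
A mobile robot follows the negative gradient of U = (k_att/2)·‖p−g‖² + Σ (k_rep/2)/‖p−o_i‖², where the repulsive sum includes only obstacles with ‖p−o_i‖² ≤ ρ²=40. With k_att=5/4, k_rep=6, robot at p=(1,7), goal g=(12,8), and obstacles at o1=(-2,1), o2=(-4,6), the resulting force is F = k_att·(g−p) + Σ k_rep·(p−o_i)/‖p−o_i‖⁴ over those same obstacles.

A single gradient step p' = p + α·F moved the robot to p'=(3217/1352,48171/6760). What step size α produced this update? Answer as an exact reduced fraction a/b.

α = 1/10

F_att = 5/4·(g−p) = 5/4·(11,1) = (13.7500,1.2500)
o1: d²=45 > ρ²=40 → inactive
o2: d²=26 ≤ ρ²=40; F_rep = 6·(5,1)/26² = (0.0444,0.0089)
F = F_att + ΣF_rep = (13.7944,1.2589)
Δp = p'−p = (1.3794,0.1259); α = Δx/Fx = (1865/1352) / (9325/676) = 1/10
check: Δy/Fy = (851/6760) / (851/676) = 1/10 ✓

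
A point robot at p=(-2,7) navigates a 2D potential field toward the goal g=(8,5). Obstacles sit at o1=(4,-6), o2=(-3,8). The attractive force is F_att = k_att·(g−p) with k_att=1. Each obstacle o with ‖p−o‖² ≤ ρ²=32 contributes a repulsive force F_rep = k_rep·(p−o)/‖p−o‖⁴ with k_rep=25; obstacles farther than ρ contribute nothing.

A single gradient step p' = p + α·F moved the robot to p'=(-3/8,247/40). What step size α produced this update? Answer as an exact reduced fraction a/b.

F_att = 1·(g−p) = 1·(10,-2) = (10.0000,-2.0000)
o1: d²=205 > ρ²=32 → inactive
o2: d²=2 ≤ ρ²=32; F_rep = 25·(1,-1)/2² = (6.2500,-6.2500)
F = F_att + ΣF_rep = (16.2500,-8.2500)
Δp = p'−p = (1.6250,-0.8250); α = Δx/Fx = (13/8) / (65/4) = 1/10
check: Δy/Fy = (-33/40) / (-33/4) = 1/10 ✓

α = 1/10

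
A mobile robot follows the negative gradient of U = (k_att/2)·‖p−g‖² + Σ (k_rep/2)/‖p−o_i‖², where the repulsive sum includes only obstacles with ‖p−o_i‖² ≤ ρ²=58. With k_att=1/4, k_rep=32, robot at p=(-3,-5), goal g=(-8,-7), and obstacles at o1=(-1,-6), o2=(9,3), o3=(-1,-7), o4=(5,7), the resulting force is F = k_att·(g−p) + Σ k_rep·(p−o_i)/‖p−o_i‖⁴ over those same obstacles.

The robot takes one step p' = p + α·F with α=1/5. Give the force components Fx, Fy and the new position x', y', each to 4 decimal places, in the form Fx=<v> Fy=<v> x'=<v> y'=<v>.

F_att = 1/4·(g−p) = 1/4·(-5,-2) = (-1.2500,-0.5000)
o1: d²=5 ≤ ρ²=58; F_rep = 32·(-2,1)/5² = (-2.5600,1.2800)
o2: d²=208 > ρ²=58 → inactive
o3: d²=8 ≤ ρ²=58; F_rep = 32·(-2,2)/8² = (-1.0000,1.0000)
o4: d²=208 > ρ²=58 → inactive
F = F_att + ΣF_rep = (-4.8100,1.7800)
p' = p + 1/5·F = (-3.9620,-4.6440)

Fx=-4.8100 Fy=1.7800 x'=-3.9620 y'=-4.6440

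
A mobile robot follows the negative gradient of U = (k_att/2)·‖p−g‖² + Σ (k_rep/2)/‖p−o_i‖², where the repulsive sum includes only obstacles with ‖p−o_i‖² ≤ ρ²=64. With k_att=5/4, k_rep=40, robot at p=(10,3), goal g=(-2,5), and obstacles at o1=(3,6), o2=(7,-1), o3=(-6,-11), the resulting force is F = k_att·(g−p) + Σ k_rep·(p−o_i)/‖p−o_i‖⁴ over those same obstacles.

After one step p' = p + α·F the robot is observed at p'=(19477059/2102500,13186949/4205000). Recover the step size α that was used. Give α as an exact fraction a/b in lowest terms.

α = 1/20

F_att = 5/4·(g−p) = 5/4·(-12,2) = (-15.0000,2.5000)
o1: d²=58 ≤ ρ²=64; F_rep = 40·(7,-3)/58² = (0.0832,-0.0357)
o2: d²=25 ≤ ρ²=64; F_rep = 40·(3,4)/25² = (0.1920,0.2560)
o3: d²=452 > ρ²=64 → inactive
F = F_att + ΣF_rep = (-14.7248,2.7203)
Δp = p'−p = (-0.7362,0.1360); α = Δx/Fx = (-1547941/2102500) / (-1547941/105125) = 1/20
check: Δy/Fy = (571949/4205000) / (571949/210250) = 1/20 ✓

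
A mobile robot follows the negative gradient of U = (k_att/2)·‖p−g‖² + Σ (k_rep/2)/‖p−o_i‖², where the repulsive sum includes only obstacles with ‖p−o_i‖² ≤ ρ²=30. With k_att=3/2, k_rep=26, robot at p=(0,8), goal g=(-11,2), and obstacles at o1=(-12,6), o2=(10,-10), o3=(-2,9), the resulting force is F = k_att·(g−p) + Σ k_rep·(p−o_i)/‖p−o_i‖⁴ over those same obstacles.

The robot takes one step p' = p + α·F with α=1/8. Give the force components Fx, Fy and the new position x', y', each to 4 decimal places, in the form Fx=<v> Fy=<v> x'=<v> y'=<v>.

F_att = 3/2·(g−p) = 3/2·(-11,-6) = (-16.5000,-9.0000)
o1: d²=148 > ρ²=30 → inactive
o2: d²=424 > ρ²=30 → inactive
o3: d²=5 ≤ ρ²=30; F_rep = 26·(2,-1)/5² = (2.0800,-1.0400)
F = F_att + ΣF_rep = (-14.4200,-10.0400)
p' = p + 1/8·F = (-1.8025,6.7450)

Fx=-14.4200 Fy=-10.0400 x'=-1.8025 y'=6.7450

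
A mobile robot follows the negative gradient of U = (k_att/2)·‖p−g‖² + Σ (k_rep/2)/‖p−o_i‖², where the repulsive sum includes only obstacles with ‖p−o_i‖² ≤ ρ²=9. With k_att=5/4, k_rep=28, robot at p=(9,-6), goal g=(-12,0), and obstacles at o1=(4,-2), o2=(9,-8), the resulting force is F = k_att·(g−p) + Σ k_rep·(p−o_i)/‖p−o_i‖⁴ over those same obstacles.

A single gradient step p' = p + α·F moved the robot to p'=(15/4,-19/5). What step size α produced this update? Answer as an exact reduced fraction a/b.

α = 1/5

F_att = 5/4·(g−p) = 5/4·(-21,6) = (-26.2500,7.5000)
o1: d²=41 > ρ²=9 → inactive
o2: d²=4 ≤ ρ²=9; F_rep = 28·(0,2)/4² = (0.0000,3.5000)
F = F_att + ΣF_rep = (-26.2500,11.0000)
Δp = p'−p = (-5.2500,2.2000); α = Δx/Fx = (-21/4) / (-105/4) = 1/5
check: Δy/Fy = (11/5) / (11) = 1/5 ✓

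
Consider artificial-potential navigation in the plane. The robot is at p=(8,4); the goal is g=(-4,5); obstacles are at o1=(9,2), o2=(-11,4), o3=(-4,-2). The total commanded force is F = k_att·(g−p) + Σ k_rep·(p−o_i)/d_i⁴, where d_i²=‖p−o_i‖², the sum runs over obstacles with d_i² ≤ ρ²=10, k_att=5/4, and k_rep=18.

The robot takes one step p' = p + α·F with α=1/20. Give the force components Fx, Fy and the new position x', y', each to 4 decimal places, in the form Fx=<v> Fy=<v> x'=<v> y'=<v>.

Fx=-15.7200 Fy=2.6900 x'=7.2140 y'=4.1345

F_att = 5/4·(g−p) = 5/4·(-12,1) = (-15.0000,1.2500)
o1: d²=5 ≤ ρ²=10; F_rep = 18·(-1,2)/5² = (-0.7200,1.4400)
o2: d²=361 > ρ²=10 → inactive
o3: d²=180 > ρ²=10 → inactive
F = F_att + ΣF_rep = (-15.7200,2.6900)
p' = p + 1/20·F = (7.2140,4.1345)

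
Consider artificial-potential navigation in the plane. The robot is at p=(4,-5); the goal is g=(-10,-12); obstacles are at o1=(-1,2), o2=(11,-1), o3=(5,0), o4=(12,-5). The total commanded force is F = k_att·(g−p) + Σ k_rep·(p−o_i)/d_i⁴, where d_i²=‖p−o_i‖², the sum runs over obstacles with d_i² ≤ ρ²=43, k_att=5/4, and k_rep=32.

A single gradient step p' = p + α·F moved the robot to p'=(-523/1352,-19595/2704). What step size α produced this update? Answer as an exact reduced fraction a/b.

α = 1/4

F_att = 5/4·(g−p) = 5/4·(-14,-7) = (-17.5000,-8.7500)
o1: d²=74 > ρ²=43 → inactive
o2: d²=65 > ρ²=43 → inactive
o3: d²=26 ≤ ρ²=43; F_rep = 32·(-1,-5)/26² = (-0.0473,-0.2367)
o4: d²=64 > ρ²=43 → inactive
F = F_att + ΣF_rep = (-17.5473,-8.9867)
Δp = p'−p = (-4.3868,-2.2467); α = Δx/Fx = (-5931/1352) / (-5931/338) = 1/4
check: Δy/Fy = (-6075/2704) / (-6075/676) = 1/4 ✓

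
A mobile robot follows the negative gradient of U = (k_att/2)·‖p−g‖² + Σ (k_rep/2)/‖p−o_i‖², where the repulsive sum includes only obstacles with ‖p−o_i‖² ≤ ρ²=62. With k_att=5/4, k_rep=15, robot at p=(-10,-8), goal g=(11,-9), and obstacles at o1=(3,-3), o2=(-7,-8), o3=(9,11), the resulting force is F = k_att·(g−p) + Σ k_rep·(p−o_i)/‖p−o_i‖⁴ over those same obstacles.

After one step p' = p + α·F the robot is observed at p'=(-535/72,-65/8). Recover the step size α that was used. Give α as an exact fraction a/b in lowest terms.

α = 1/10

F_att = 5/4·(g−p) = 5/4·(21,-1) = (26.2500,-1.2500)
o1: d²=194 > ρ²=62 → inactive
o2: d²=9 ≤ ρ²=62; F_rep = 15·(-3,0)/9² = (-0.5556,0.0000)
o3: d²=722 > ρ²=62 → inactive
F = F_att + ΣF_rep = (25.6944,-1.2500)
Δp = p'−p = (2.5694,-0.1250); α = Δx/Fx = (185/72) / (925/36) = 1/10
check: Δy/Fy = (-1/8) / (-5/4) = 1/10 ✓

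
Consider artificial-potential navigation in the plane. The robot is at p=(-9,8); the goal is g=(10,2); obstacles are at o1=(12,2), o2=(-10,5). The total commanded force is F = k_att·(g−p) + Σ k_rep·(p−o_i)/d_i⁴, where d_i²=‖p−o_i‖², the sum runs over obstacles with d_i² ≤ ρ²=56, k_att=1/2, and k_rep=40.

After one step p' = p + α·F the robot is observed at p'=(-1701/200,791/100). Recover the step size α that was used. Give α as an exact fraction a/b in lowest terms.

α = 1/20

F_att = 1/2·(g−p) = 1/2·(19,-6) = (9.5000,-3.0000)
o1: d²=477 > ρ²=56 → inactive
o2: d²=10 ≤ ρ²=56; F_rep = 40·(1,3)/10² = (0.4000,1.2000)
F = F_att + ΣF_rep = (9.9000,-1.8000)
Δp = p'−p = (0.4950,-0.0900); α = Δx/Fx = (99/200) / (99/10) = 1/20
check: Δy/Fy = (-9/100) / (-9/5) = 1/20 ✓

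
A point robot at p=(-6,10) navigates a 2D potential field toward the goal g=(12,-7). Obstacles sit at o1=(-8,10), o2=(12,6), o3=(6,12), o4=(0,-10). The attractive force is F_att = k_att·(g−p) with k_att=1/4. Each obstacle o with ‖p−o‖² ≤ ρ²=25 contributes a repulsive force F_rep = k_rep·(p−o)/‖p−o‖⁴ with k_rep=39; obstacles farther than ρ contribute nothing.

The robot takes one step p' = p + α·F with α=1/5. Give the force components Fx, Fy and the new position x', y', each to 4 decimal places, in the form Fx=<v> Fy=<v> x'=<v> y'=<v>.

F_att = 1/4·(g−p) = 1/4·(18,-17) = (4.5000,-4.2500)
o1: d²=4 ≤ ρ²=25; F_rep = 39·(2,0)/4² = (4.8750,0.0000)
o2: d²=340 > ρ²=25 → inactive
o3: d²=148 > ρ²=25 → inactive
o4: d²=436 > ρ²=25 → inactive
F = F_att + ΣF_rep = (9.3750,-4.2500)
p' = p + 1/5·F = (-4.1250,9.1500)

Fx=9.3750 Fy=-4.2500 x'=-4.1250 y'=9.1500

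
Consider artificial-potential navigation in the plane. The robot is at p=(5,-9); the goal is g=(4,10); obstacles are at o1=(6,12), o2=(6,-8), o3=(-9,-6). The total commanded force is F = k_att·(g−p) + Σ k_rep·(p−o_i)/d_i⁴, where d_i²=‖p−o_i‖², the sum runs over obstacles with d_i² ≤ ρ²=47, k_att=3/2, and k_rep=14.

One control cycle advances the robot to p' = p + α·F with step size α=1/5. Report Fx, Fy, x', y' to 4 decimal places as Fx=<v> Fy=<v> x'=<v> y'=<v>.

F_att = 3/2·(g−p) = 3/2·(-1,19) = (-1.5000,28.5000)
o1: d²=442 > ρ²=47 → inactive
o2: d²=2 ≤ ρ²=47; F_rep = 14·(-1,-1)/2² = (-3.5000,-3.5000)
o3: d²=205 > ρ²=47 → inactive
F = F_att + ΣF_rep = (-5.0000,25.0000)
p' = p + 1/5·F = (4.0000,-4.0000)

Fx=-5.0000 Fy=25.0000 x'=4.0000 y'=-4.0000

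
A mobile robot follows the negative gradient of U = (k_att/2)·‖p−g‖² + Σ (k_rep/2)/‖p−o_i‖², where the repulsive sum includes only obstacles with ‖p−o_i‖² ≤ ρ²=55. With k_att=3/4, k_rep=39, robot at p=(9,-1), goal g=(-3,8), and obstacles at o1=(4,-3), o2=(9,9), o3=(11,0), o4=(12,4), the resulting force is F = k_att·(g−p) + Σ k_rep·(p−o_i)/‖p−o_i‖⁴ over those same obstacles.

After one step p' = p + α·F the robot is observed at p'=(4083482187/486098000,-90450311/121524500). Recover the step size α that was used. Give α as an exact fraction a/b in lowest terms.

α = 1/20

F_att = 3/4·(g−p) = 3/4·(-12,9) = (-9.0000,6.7500)
o1: d²=29 ≤ ρ²=55; F_rep = 39·(5,2)/29² = (0.2319,0.0927)
o2: d²=100 > ρ²=55 → inactive
o3: d²=5 ≤ ρ²=55; F_rep = 39·(-2,-1)/5² = (-3.1200,-1.5600)
o4: d²=34 ≤ ρ²=55; F_rep = 39·(-3,-5)/34² = (-0.1012,-0.1687)
F = F_att + ΣF_rep = (-11.9893,5.1141)
Δp = p'−p = (-0.5995,0.2557); α = Δx/Fx = (-291399813/486098000) / (-291399813/24304900) = 1/20
check: Δy/Fy = (31074189/121524500) / (31074189/6076225) = 1/20 ✓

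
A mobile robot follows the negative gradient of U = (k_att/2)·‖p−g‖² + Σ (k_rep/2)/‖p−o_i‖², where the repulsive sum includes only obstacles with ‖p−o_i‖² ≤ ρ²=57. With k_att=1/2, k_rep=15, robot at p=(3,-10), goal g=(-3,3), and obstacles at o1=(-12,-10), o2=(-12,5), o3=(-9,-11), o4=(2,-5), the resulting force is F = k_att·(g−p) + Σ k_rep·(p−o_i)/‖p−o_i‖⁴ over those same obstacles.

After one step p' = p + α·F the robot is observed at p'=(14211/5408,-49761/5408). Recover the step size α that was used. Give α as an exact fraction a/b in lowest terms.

α = 1/8

F_att = 1/2·(g−p) = 1/2·(-6,13) = (-3.0000,6.5000)
o1: d²=225 > ρ²=57 → inactive
o2: d²=450 > ρ²=57 → inactive
o3: d²=145 > ρ²=57 → inactive
o4: d²=26 ≤ ρ²=57; F_rep = 15·(1,-5)/26² = (0.0222,-0.1109)
F = F_att + ΣF_rep = (-2.9778,6.3891)
Δp = p'−p = (-0.3722,0.7986); α = Δx/Fx = (-2013/5408) / (-2013/676) = 1/8
check: Δy/Fy = (4319/5408) / (4319/676) = 1/8 ✓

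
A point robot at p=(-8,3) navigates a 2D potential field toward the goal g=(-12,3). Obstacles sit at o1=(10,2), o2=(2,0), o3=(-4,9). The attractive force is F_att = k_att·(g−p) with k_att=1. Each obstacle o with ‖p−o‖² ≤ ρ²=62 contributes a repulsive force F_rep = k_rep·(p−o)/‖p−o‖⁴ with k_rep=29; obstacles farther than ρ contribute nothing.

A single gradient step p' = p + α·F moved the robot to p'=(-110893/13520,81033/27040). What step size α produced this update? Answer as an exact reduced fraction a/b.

F_att = 1·(g−p) = 1·(-4,0) = (-4.0000,0.0000)
o1: d²=325 > ρ²=62 → inactive
o2: d²=109 > ρ²=62 → inactive
o3: d²=52 ≤ ρ²=62; F_rep = 29·(-4,-6)/52² = (-0.0429,-0.0643)
F = F_att + ΣF_rep = (-4.0429,-0.0643)
Δp = p'−p = (-0.2021,-0.0032); α = Δx/Fx = (-2733/13520) / (-2733/676) = 1/20
check: Δy/Fy = (-87/27040) / (-87/1352) = 1/20 ✓

α = 1/20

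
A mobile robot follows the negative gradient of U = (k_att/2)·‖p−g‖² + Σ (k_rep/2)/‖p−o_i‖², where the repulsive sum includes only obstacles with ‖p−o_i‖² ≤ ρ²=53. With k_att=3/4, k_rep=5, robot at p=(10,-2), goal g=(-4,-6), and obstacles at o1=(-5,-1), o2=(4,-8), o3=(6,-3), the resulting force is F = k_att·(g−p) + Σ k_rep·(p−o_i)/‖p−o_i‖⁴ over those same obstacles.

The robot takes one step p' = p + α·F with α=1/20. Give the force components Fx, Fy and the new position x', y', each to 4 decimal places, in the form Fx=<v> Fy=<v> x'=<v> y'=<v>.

Fx=-10.4308 Fy=-2.9827 x'=9.4785 y'=-2.1491

F_att = 3/4·(g−p) = 3/4·(-14,-4) = (-10.5000,-3.0000)
o1: d²=226 > ρ²=53 → inactive
o2: d²=72 > ρ²=53 → inactive
o3: d²=17 ≤ ρ²=53; F_rep = 5·(4,1)/17² = (0.0692,0.0173)
F = F_att + ΣF_rep = (-10.4308,-2.9827)
p' = p + 1/20·F = (9.4785,-2.1491)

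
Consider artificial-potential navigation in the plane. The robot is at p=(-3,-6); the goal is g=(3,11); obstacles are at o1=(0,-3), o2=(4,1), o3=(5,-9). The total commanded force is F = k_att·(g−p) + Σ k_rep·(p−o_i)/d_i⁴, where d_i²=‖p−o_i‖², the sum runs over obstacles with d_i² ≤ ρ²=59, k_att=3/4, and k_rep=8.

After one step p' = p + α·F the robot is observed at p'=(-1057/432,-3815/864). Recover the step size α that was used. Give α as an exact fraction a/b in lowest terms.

α = 1/8

F_att = 3/4·(g−p) = 3/4·(6,17) = (4.5000,12.7500)
o1: d²=18 ≤ ρ²=59; F_rep = 8·(-3,-3)/18² = (-0.0741,-0.0741)
o2: d²=98 > ρ²=59 → inactive
o3: d²=73 > ρ²=59 → inactive
F = F_att + ΣF_rep = (4.4259,12.6759)
Δp = p'−p = (0.5532,1.5845); α = Δx/Fx = (239/432) / (239/54) = 1/8
check: Δy/Fy = (1369/864) / (1369/108) = 1/8 ✓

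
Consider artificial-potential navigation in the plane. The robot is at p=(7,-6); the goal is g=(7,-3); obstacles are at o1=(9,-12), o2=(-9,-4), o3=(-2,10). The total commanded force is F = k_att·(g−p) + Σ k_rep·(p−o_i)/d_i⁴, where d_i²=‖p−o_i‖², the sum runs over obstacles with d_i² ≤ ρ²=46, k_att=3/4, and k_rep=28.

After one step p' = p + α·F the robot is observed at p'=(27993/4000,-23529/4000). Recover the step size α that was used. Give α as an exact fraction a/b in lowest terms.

α = 1/20

F_att = 3/4·(g−p) = 3/4·(0,3) = (0.0000,2.2500)
o1: d²=40 ≤ ρ²=46; F_rep = 28·(-2,6)/40² = (-0.0350,0.1050)
o2: d²=260 > ρ²=46 → inactive
o3: d²=337 > ρ²=46 → inactive
F = F_att + ΣF_rep = (-0.0350,2.3550)
Δp = p'−p = (-0.0018,0.1177); α = Δx/Fx = (-7/4000) / (-7/200) = 1/20
check: Δy/Fy = (471/4000) / (471/200) = 1/20 ✓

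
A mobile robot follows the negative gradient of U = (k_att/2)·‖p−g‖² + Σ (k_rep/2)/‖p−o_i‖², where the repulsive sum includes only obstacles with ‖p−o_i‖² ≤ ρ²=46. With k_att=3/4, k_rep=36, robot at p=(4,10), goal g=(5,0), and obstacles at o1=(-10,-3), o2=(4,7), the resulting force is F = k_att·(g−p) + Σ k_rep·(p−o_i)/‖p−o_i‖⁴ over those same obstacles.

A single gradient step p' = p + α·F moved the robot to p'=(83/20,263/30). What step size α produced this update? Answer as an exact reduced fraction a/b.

α = 1/5

F_att = 3/4·(g−p) = 3/4·(1,-10) = (0.7500,-7.5000)
o1: d²=365 > ρ²=46 → inactive
o2: d²=9 ≤ ρ²=46; F_rep = 36·(0,3)/9² = (0.0000,1.3333)
F = F_att + ΣF_rep = (0.7500,-6.1667)
Δp = p'−p = (0.1500,-1.2333); α = Δx/Fx = (3/20) / (3/4) = 1/5
check: Δy/Fy = (-37/30) / (-37/6) = 1/5 ✓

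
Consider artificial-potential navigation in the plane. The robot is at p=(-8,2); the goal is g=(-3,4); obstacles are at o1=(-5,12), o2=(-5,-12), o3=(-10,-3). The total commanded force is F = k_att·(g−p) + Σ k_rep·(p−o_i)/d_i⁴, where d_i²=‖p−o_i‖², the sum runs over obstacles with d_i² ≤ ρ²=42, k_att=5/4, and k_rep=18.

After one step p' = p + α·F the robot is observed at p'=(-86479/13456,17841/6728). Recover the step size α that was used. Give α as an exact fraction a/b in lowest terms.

F_att = 5/4·(g−p) = 5/4·(5,2) = (6.2500,2.5000)
o1: d²=109 > ρ²=42 → inactive
o2: d²=205 > ρ²=42 → inactive
o3: d²=29 ≤ ρ²=42; F_rep = 18·(2,5)/29² = (0.0428,0.1070)
F = F_att + ΣF_rep = (6.2928,2.6070)
Δp = p'−p = (1.5732,0.6518); α = Δx/Fx = (21169/13456) / (21169/3364) = 1/4
check: Δy/Fy = (4385/6728) / (4385/1682) = 1/4 ✓

α = 1/4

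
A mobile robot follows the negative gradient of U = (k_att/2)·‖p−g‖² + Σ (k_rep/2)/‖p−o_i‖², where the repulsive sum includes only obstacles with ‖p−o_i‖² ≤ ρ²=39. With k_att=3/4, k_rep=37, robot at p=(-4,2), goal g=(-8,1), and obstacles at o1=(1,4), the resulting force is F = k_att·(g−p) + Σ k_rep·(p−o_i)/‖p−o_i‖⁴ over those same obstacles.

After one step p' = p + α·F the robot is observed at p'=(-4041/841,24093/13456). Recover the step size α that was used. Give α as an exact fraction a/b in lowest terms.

α = 1/4

F_att = 3/4·(g−p) = 3/4·(-4,-1) = (-3.0000,-0.7500)
o1: d²=29 ≤ ρ²=39; F_rep = 37·(-5,-2)/29² = (-0.2200,-0.0880)
F = F_att + ΣF_rep = (-3.2200,-0.8380)
Δp = p'−p = (-0.8050,-0.2095); α = Δx/Fx = (-677/841) / (-2708/841) = 1/4
check: Δy/Fy = (-2819/13456) / (-2819/3364) = 1/4 ✓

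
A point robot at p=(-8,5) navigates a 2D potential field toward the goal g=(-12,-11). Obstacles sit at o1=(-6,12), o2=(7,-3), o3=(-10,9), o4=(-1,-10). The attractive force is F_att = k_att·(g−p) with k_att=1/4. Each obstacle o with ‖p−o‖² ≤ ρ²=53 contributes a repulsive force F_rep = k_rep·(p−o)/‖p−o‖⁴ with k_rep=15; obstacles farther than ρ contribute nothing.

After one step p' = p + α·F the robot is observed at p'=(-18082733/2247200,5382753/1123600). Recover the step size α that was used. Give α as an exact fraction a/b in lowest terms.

α = 1/20

F_att = 1/4·(g−p) = 1/4·(-4,-16) = (-1.0000,-4.0000)
o1: d²=53 ≤ ρ²=53; F_rep = 15·(-2,-7)/53² = (-0.0107,-0.0374)
o2: d²=289 > ρ²=53 → inactive
o3: d²=20 ≤ ρ²=53; F_rep = 15·(2,-4)/20² = (0.0750,-0.1500)
o4: d²=274 > ρ²=53 → inactive
F = F_att + ΣF_rep = (-0.9357,-4.1874)
Δp = p'−p = (-0.0468,-0.2094); α = Δx/Fx = (-105133/2247200) / (-105133/112360) = 1/20
check: Δy/Fy = (-235247/1123600) / (-235247/56180) = 1/20 ✓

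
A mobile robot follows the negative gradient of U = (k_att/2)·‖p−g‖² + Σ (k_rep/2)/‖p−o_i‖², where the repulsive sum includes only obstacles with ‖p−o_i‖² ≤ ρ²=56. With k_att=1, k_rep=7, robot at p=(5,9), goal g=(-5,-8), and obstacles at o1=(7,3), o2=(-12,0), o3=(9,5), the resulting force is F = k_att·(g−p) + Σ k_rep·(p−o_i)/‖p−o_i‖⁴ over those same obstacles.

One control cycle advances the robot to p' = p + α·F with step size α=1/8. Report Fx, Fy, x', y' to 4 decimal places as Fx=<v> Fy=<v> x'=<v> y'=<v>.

Fx=-10.0361 Fy=-16.9464 x'=3.7455 y'=6.8817

F_att = 1·(g−p) = 1·(-10,-17) = (-10.0000,-17.0000)
o1: d²=40 ≤ ρ²=56; F_rep = 7·(-2,6)/40² = (-0.0088,0.0262)
o2: d²=370 > ρ²=56 → inactive
o3: d²=32 ≤ ρ²=56; F_rep = 7·(-4,4)/32² = (-0.0273,0.0273)
F = F_att + ΣF_rep = (-10.0361,-16.9464)
p' = p + 1/8·F = (3.7455,6.8817)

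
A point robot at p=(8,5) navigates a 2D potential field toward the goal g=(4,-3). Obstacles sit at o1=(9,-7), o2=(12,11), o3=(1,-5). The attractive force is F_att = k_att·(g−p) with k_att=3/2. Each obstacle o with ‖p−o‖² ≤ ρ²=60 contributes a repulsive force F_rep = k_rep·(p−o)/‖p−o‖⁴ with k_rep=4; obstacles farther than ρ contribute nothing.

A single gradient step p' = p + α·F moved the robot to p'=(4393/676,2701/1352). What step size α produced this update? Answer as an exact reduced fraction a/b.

α = 1/4

F_att = 3/2·(g−p) = 3/2·(-4,-8) = (-6.0000,-12.0000)
o1: d²=145 > ρ²=60 → inactive
o2: d²=52 ≤ ρ²=60; F_rep = 4·(-4,-6)/52² = (-0.0059,-0.0089)
o3: d²=149 > ρ²=60 → inactive
F = F_att + ΣF_rep = (-6.0059,-12.0089)
Δp = p'−p = (-1.5015,-3.0022); α = Δx/Fx = (-1015/676) / (-1015/169) = 1/4
check: Δy/Fy = (-4059/1352) / (-4059/338) = 1/4 ✓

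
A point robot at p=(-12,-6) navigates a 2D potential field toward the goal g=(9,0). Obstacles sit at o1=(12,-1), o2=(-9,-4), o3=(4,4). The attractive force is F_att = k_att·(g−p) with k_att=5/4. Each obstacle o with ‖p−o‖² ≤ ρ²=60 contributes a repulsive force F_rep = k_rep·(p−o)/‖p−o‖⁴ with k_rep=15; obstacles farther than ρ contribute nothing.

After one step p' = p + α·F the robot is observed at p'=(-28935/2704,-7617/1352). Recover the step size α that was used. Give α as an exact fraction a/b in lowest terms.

F_att = 5/4·(g−p) = 5/4·(21,6) = (26.2500,7.5000)
o1: d²=601 > ρ²=60 → inactive
o2: d²=13 ≤ ρ²=60; F_rep = 15·(-3,-2)/13² = (-0.2663,-0.1775)
o3: d²=356 > ρ²=60 → inactive
F = F_att + ΣF_rep = (25.9837,7.3225)
Δp = p'−p = (1.2992,0.3661); α = Δx/Fx = (3513/2704) / (17565/676) = 1/20
check: Δy/Fy = (495/1352) / (2475/338) = 1/20 ✓

α = 1/20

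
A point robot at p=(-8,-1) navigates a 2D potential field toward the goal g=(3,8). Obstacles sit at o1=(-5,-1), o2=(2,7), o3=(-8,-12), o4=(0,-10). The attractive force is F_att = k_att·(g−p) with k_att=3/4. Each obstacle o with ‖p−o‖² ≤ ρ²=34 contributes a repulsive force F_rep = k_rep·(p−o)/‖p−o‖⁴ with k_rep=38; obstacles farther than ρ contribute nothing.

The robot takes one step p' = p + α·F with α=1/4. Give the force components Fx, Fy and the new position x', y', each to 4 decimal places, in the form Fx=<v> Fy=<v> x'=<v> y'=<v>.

Fx=6.8426 Fy=6.7500 x'=-6.2894 y'=0.6875

F_att = 3/4·(g−p) = 3/4·(11,9) = (8.2500,6.7500)
o1: d²=9 ≤ ρ²=34; F_rep = 38·(-3,0)/9² = (-1.4074,0.0000)
o2: d²=164 > ρ²=34 → inactive
o3: d²=121 > ρ²=34 → inactive
o4: d²=145 > ρ²=34 → inactive
F = F_att + ΣF_rep = (6.8426,6.7500)
p' = p + 1/4·F = (-6.2894,0.6875)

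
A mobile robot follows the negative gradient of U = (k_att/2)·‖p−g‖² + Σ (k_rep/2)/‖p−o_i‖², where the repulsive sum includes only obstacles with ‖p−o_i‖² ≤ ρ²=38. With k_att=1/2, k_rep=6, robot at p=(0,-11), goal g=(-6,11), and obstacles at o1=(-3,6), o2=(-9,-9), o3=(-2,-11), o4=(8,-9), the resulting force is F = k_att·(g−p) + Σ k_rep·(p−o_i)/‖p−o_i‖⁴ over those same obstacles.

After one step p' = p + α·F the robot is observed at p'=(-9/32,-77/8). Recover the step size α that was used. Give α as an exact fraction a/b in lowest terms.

α = 1/8

F_att = 1/2·(g−p) = 1/2·(-6,22) = (-3.0000,11.0000)
o1: d²=298 > ρ²=38 → inactive
o2: d²=85 > ρ²=38 → inactive
o3: d²=4 ≤ ρ²=38; F_rep = 6·(2,0)/4² = (0.7500,0.0000)
o4: d²=68 > ρ²=38 → inactive
F = F_att + ΣF_rep = (-2.2500,11.0000)
Δp = p'−p = (-0.2812,1.3750); α = Δx/Fx = (-9/32) / (-9/4) = 1/8
check: Δy/Fy = (11/8) / (11) = 1/8 ✓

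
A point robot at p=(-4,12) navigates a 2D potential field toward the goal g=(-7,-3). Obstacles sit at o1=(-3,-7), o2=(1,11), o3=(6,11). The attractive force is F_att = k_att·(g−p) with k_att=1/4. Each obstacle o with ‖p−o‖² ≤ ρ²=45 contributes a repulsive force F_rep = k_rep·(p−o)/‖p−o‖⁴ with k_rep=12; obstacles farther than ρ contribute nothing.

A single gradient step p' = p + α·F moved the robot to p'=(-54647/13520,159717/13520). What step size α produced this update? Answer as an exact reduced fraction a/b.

F_att = 1/4·(g−p) = 1/4·(-3,-15) = (-0.7500,-3.7500)
o1: d²=362 > ρ²=45 → inactive
o2: d²=26 ≤ ρ²=45; F_rep = 12·(-5,1)/26² = (-0.0888,0.0178)
o3: d²=101 > ρ²=45 → inactive
F = F_att + ΣF_rep = (-0.8388,-3.7322)
Δp = p'−p = (-0.0419,-0.1866); α = Δx/Fx = (-567/13520) / (-567/676) = 1/20
check: Δy/Fy = (-2523/13520) / (-2523/676) = 1/20 ✓

α = 1/20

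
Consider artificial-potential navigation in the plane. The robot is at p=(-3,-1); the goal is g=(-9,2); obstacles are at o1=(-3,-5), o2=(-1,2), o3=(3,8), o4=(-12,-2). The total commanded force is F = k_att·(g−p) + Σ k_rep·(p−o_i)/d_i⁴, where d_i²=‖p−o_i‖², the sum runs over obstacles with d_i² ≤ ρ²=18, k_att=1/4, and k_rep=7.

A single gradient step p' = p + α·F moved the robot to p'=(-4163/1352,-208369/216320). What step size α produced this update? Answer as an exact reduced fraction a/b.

α = 1/20

F_att = 1/4·(g−p) = 1/4·(-6,3) = (-1.5000,0.7500)
o1: d²=16 ≤ ρ²=18; F_rep = 7·(0,4)/16² = (0.0000,0.1094)
o2: d²=13 ≤ ρ²=18; F_rep = 7·(-2,-3)/13² = (-0.0828,-0.1243)
o3: d²=117 > ρ²=18 → inactive
o4: d²=82 > ρ²=18 → inactive
F = F_att + ΣF_rep = (-1.5828,0.7351)
Δp = p'−p = (-0.0791,0.0368); α = Δx/Fx = (-107/1352) / (-535/338) = 1/20
check: Δy/Fy = (7951/216320) / (7951/10816) = 1/20 ✓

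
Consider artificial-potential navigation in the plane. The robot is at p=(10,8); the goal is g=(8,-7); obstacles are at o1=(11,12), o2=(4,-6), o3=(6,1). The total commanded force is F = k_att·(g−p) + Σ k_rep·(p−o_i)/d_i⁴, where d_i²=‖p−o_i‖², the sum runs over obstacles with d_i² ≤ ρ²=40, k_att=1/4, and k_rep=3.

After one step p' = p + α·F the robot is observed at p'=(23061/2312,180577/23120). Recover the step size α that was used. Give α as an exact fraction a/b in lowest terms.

α = 1/20

F_att = 1/4·(g−p) = 1/4·(-2,-15) = (-0.5000,-3.7500)
o1: d²=17 ≤ ρ²=40; F_rep = 3·(-1,-4)/17² = (-0.0104,-0.0415)
o2: d²=232 > ρ²=40 → inactive
o3: d²=65 > ρ²=40 → inactive
F = F_att + ΣF_rep = (-0.5104,-3.7915)
Δp = p'−p = (-0.0255,-0.1896); α = Δx/Fx = (-59/2312) / (-295/578) = 1/20
check: Δy/Fy = (-4383/23120) / (-4383/1156) = 1/20 ✓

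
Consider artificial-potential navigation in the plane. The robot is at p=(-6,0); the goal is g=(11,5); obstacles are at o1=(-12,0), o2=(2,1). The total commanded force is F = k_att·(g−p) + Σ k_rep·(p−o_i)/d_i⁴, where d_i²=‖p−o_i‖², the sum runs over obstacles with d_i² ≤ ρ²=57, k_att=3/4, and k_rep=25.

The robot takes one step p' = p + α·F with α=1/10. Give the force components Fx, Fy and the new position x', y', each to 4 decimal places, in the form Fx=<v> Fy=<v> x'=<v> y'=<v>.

Fx=12.8657 Fy=3.7500 x'=-4.7134 y'=0.3750

F_att = 3/4·(g−p) = 3/4·(17,5) = (12.7500,3.7500)
o1: d²=36 ≤ ρ²=57; F_rep = 25·(6,0)/36² = (0.1157,0.0000)
o2: d²=65 > ρ²=57 → inactive
F = F_att + ΣF_rep = (12.8657,3.7500)
p' = p + 1/10·F = (-4.7134,0.3750)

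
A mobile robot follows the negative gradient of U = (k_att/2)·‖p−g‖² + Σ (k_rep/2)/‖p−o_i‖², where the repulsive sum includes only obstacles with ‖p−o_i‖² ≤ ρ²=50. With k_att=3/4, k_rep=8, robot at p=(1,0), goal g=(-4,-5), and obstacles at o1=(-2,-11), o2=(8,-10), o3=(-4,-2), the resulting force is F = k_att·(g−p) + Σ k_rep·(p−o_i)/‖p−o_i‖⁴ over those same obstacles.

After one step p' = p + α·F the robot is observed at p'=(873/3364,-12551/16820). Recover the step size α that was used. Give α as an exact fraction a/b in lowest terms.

F_att = 3/4·(g−p) = 3/4·(-5,-5) = (-3.7500,-3.7500)
o1: d²=130 > ρ²=50 → inactive
o2: d²=149 > ρ²=50 → inactive
o3: d²=29 ≤ ρ²=50; F_rep = 8·(5,2)/29² = (0.0476,0.0190)
F = F_att + ΣF_rep = (-3.7024,-3.7310)
Δp = p'−p = (-0.7405,-0.7462); α = Δx/Fx = (-2491/3364) / (-12455/3364) = 1/5
check: Δy/Fy = (-12551/16820) / (-12551/3364) = 1/5 ✓

α = 1/5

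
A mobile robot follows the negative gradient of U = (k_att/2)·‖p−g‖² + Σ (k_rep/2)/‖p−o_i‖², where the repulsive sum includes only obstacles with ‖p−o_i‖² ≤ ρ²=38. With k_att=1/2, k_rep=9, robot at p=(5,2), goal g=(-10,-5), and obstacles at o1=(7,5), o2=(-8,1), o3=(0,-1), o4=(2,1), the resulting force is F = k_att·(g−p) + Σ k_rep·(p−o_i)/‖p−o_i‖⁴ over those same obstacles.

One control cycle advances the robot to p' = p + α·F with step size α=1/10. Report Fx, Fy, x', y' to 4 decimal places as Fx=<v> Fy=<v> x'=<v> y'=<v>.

F_att = 1/2·(g−p) = 1/2·(-15,-7) = (-7.5000,-3.5000)
o1: d²=13 ≤ ρ²=38; F_rep = 9·(-2,-3)/13² = (-0.1065,-0.1598)
o2: d²=170 > ρ²=38 → inactive
o3: d²=34 ≤ ρ²=38; F_rep = 9·(5,3)/34² = (0.0389,0.0234)
o4: d²=10 ≤ ρ²=38; F_rep = 9·(3,1)/10² = (0.2700,0.0900)
F = F_att + ΣF_rep = (-7.2976,-3.5464)
p' = p + 1/10·F = (4.2702,1.6454)

Fx=-7.2976 Fy=-3.5464 x'=4.2702 y'=1.6454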